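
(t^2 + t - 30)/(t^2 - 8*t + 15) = (t + 6)/(t - 3)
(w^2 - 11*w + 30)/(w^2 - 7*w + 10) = (w - 6)/(w - 2)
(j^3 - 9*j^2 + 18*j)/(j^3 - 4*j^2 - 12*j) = (j - 3)/(j + 2)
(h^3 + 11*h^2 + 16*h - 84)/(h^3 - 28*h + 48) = (h + 7)/(h - 4)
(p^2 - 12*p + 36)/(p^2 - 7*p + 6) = (p - 6)/(p - 1)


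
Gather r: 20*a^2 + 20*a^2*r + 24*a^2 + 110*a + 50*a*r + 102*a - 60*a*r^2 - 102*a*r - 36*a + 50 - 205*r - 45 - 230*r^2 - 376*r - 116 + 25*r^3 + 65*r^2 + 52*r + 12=44*a^2 + 176*a + 25*r^3 + r^2*(-60*a - 165) + r*(20*a^2 - 52*a - 529) - 99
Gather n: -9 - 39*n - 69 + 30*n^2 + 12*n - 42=30*n^2 - 27*n - 120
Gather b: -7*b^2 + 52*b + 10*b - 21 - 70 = -7*b^2 + 62*b - 91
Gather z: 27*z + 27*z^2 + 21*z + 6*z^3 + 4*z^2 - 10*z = 6*z^3 + 31*z^2 + 38*z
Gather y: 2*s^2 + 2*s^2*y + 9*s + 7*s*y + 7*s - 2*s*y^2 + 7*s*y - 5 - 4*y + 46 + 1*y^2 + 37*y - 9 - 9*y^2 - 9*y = 2*s^2 + 16*s + y^2*(-2*s - 8) + y*(2*s^2 + 14*s + 24) + 32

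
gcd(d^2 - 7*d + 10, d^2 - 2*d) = d - 2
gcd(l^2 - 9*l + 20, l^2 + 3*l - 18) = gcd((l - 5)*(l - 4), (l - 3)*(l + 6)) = 1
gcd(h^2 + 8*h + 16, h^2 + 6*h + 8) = h + 4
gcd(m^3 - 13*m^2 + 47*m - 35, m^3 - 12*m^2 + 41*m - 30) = m^2 - 6*m + 5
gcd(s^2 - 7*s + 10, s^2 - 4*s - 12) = 1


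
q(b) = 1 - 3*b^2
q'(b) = -6*b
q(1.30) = -4.07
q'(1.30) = -7.80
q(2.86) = -23.54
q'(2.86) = -17.16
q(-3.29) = -31.47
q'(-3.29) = 19.74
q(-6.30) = -118.07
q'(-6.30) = 37.80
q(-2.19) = -13.39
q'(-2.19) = 13.14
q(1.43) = -5.13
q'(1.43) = -8.58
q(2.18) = -13.26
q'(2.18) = -13.08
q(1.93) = -10.17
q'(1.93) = -11.58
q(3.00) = -26.00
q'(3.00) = -18.00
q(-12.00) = -431.00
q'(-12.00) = 72.00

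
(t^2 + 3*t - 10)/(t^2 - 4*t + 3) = (t^2 + 3*t - 10)/(t^2 - 4*t + 3)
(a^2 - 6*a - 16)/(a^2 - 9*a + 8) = (a + 2)/(a - 1)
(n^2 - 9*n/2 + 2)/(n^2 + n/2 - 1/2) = (n - 4)/(n + 1)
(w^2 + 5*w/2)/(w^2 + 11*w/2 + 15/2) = w/(w + 3)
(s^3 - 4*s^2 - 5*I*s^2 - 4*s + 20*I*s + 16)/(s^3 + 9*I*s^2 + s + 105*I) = (s^3 + s^2*(-4 - 5*I) + s*(-4 + 20*I) + 16)/(s^3 + 9*I*s^2 + s + 105*I)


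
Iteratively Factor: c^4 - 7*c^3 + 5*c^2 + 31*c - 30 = (c - 5)*(c^3 - 2*c^2 - 5*c + 6) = (c - 5)*(c - 3)*(c^2 + c - 2) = (c - 5)*(c - 3)*(c + 2)*(c - 1)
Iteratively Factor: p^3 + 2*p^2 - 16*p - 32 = (p + 2)*(p^2 - 16) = (p + 2)*(p + 4)*(p - 4)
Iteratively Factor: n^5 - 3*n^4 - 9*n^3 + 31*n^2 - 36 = (n - 3)*(n^4 - 9*n^2 + 4*n + 12) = (n - 3)*(n - 2)*(n^3 + 2*n^2 - 5*n - 6) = (n - 3)*(n - 2)^2*(n^2 + 4*n + 3) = (n - 3)*(n - 2)^2*(n + 3)*(n + 1)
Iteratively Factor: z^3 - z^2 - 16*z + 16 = (z - 4)*(z^2 + 3*z - 4) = (z - 4)*(z - 1)*(z + 4)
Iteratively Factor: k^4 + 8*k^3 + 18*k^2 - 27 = (k + 3)*(k^3 + 5*k^2 + 3*k - 9) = (k + 3)^2*(k^2 + 2*k - 3) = (k + 3)^3*(k - 1)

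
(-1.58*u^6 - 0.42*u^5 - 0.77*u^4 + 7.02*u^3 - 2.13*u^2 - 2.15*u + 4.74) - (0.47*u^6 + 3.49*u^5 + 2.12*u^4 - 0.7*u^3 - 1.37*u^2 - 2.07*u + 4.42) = -2.05*u^6 - 3.91*u^5 - 2.89*u^4 + 7.72*u^3 - 0.76*u^2 - 0.0800000000000001*u + 0.32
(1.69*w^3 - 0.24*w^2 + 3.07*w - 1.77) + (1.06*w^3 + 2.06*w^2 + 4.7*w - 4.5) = 2.75*w^3 + 1.82*w^2 + 7.77*w - 6.27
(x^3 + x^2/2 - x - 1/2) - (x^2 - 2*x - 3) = x^3 - x^2/2 + x + 5/2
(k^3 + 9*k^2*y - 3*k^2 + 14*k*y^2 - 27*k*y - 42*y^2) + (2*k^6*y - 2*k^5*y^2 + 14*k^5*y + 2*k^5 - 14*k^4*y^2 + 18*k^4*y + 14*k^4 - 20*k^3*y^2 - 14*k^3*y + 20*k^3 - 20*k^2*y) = 2*k^6*y - 2*k^5*y^2 + 14*k^5*y + 2*k^5 - 14*k^4*y^2 + 18*k^4*y + 14*k^4 - 20*k^3*y^2 - 14*k^3*y + 21*k^3 - 11*k^2*y - 3*k^2 + 14*k*y^2 - 27*k*y - 42*y^2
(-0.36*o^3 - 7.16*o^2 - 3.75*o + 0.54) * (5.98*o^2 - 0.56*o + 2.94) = -2.1528*o^5 - 42.6152*o^4 - 19.4738*o^3 - 15.7212*o^2 - 11.3274*o + 1.5876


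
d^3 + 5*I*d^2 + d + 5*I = (d - I)*(d + I)*(d + 5*I)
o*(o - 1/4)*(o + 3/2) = o^3 + 5*o^2/4 - 3*o/8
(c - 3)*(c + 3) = c^2 - 9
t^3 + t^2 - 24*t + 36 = (t - 3)*(t - 2)*(t + 6)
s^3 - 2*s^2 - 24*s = s*(s - 6)*(s + 4)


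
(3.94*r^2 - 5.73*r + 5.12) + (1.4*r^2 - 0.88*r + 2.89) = 5.34*r^2 - 6.61*r + 8.01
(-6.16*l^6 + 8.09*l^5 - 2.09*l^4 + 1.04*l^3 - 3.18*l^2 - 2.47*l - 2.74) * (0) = 0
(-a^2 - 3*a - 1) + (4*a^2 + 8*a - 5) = 3*a^2 + 5*a - 6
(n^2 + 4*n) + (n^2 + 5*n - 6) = 2*n^2 + 9*n - 6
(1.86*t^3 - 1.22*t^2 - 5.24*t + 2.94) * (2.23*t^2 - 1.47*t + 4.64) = 4.1478*t^5 - 5.4548*t^4 - 1.2614*t^3 + 8.5982*t^2 - 28.6354*t + 13.6416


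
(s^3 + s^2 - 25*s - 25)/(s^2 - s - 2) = (s^2 - 25)/(s - 2)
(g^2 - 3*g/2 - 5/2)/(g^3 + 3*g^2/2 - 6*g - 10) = (g + 1)/(g^2 + 4*g + 4)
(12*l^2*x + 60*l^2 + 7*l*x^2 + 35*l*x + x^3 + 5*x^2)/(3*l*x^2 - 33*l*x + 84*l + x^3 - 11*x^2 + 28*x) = (4*l*x + 20*l + x^2 + 5*x)/(x^2 - 11*x + 28)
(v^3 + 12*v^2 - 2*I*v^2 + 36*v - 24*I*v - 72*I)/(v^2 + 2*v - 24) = (v^2 + 2*v*(3 - I) - 12*I)/(v - 4)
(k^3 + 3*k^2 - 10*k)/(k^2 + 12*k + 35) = k*(k - 2)/(k + 7)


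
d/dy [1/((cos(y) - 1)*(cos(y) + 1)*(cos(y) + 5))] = (-3 + 10*cos(y)/sin(y)^2 + 2/sin(y)^2)/((cos(y) + 5)^2*sin(y))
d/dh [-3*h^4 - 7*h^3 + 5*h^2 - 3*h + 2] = -12*h^3 - 21*h^2 + 10*h - 3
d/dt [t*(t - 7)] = 2*t - 7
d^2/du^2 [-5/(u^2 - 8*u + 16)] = -30/(u^4 - 16*u^3 + 96*u^2 - 256*u + 256)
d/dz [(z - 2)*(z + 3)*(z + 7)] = 3*z^2 + 16*z + 1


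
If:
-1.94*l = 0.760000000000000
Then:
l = -0.39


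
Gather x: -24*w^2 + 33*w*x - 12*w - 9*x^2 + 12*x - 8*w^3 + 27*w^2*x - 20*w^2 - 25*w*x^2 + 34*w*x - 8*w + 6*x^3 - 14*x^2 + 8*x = -8*w^3 - 44*w^2 - 20*w + 6*x^3 + x^2*(-25*w - 23) + x*(27*w^2 + 67*w + 20)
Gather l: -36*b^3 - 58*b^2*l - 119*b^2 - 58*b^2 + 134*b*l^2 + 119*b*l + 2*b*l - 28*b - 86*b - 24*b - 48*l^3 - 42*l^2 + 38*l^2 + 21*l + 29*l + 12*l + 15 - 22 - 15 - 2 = -36*b^3 - 177*b^2 - 138*b - 48*l^3 + l^2*(134*b - 4) + l*(-58*b^2 + 121*b + 62) - 24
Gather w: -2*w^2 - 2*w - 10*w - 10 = -2*w^2 - 12*w - 10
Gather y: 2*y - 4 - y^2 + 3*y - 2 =-y^2 + 5*y - 6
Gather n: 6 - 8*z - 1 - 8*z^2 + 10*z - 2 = -8*z^2 + 2*z + 3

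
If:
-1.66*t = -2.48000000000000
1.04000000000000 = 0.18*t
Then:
No Solution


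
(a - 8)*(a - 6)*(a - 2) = a^3 - 16*a^2 + 76*a - 96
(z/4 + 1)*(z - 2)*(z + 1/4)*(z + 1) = z^4/4 + 13*z^3/16 - 21*z^2/16 - 19*z/8 - 1/2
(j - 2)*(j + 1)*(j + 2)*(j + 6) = j^4 + 7*j^3 + 2*j^2 - 28*j - 24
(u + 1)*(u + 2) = u^2 + 3*u + 2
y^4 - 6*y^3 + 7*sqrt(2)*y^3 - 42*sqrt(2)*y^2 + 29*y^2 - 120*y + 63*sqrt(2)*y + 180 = (y - 3)^2*(y + 2*sqrt(2))*(y + 5*sqrt(2))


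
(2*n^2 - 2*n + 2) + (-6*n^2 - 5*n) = -4*n^2 - 7*n + 2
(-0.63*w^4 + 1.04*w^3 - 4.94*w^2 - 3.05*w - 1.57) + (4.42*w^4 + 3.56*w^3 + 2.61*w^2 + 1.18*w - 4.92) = 3.79*w^4 + 4.6*w^3 - 2.33*w^2 - 1.87*w - 6.49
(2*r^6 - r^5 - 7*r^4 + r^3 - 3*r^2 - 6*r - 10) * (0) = 0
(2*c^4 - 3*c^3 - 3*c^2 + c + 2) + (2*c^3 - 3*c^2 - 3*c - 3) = 2*c^4 - c^3 - 6*c^2 - 2*c - 1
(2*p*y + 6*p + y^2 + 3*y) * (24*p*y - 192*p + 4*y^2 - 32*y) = 48*p^2*y^2 - 240*p^2*y - 1152*p^2 + 32*p*y^3 - 160*p*y^2 - 768*p*y + 4*y^4 - 20*y^3 - 96*y^2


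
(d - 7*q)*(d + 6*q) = d^2 - d*q - 42*q^2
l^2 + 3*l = l*(l + 3)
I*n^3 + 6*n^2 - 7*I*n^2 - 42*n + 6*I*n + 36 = (n - 6)*(n - 6*I)*(I*n - I)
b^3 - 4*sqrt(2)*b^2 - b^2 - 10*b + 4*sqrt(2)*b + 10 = (b - 1)*(b - 5*sqrt(2))*(b + sqrt(2))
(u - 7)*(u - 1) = u^2 - 8*u + 7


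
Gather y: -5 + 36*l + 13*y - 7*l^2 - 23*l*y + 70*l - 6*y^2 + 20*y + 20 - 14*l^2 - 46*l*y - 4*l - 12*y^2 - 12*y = -21*l^2 + 102*l - 18*y^2 + y*(21 - 69*l) + 15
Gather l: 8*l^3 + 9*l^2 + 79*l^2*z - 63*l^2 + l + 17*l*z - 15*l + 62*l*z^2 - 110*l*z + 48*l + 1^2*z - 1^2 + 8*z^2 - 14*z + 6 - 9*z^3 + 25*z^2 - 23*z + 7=8*l^3 + l^2*(79*z - 54) + l*(62*z^2 - 93*z + 34) - 9*z^3 + 33*z^2 - 36*z + 12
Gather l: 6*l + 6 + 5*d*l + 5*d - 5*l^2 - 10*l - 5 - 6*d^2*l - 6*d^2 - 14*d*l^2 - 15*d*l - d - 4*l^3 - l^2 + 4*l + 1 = -6*d^2 + 4*d - 4*l^3 + l^2*(-14*d - 6) + l*(-6*d^2 - 10*d) + 2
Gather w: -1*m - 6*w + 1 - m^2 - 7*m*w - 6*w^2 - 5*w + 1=-m^2 - m - 6*w^2 + w*(-7*m - 11) + 2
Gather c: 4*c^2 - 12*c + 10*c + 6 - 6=4*c^2 - 2*c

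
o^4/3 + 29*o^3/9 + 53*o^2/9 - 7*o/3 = o*(o/3 + 1)*(o - 1/3)*(o + 7)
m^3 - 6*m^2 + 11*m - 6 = (m - 3)*(m - 2)*(m - 1)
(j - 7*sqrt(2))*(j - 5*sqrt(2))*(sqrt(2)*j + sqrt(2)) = sqrt(2)*j^3 - 24*j^2 + sqrt(2)*j^2 - 24*j + 70*sqrt(2)*j + 70*sqrt(2)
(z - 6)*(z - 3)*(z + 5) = z^3 - 4*z^2 - 27*z + 90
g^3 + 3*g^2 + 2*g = g*(g + 1)*(g + 2)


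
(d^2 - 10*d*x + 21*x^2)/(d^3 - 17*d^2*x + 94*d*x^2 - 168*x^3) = (d - 3*x)/(d^2 - 10*d*x + 24*x^2)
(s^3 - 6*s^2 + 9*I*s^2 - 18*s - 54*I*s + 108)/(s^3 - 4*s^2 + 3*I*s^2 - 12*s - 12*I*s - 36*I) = (s + 6*I)/(s + 2)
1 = 1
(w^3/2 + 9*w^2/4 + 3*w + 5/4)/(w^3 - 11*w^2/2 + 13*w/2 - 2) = (2*w^3 + 9*w^2 + 12*w + 5)/(2*(2*w^3 - 11*w^2 + 13*w - 4))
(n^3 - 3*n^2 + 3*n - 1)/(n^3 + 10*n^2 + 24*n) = (n^3 - 3*n^2 + 3*n - 1)/(n*(n^2 + 10*n + 24))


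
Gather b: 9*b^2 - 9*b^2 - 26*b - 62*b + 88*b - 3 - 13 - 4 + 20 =0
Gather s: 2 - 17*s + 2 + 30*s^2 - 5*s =30*s^2 - 22*s + 4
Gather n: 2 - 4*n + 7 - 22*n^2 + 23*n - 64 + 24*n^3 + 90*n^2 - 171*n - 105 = 24*n^3 + 68*n^2 - 152*n - 160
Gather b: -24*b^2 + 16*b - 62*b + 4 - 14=-24*b^2 - 46*b - 10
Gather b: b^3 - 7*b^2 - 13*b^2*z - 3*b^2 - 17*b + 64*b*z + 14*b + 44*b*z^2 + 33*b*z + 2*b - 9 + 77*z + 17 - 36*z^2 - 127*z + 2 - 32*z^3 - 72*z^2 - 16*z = b^3 + b^2*(-13*z - 10) + b*(44*z^2 + 97*z - 1) - 32*z^3 - 108*z^2 - 66*z + 10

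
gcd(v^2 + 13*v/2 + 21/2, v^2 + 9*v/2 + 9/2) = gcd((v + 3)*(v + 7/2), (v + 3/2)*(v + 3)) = v + 3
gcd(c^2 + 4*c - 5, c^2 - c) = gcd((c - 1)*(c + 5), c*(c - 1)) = c - 1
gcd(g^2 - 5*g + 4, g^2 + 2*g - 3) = g - 1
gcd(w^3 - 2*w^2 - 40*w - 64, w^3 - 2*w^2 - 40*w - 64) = w^3 - 2*w^2 - 40*w - 64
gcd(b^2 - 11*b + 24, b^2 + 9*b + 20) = 1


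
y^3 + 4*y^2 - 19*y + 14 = (y - 2)*(y - 1)*(y + 7)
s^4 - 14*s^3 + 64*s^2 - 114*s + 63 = (s - 7)*(s - 3)^2*(s - 1)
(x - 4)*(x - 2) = x^2 - 6*x + 8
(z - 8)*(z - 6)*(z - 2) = z^3 - 16*z^2 + 76*z - 96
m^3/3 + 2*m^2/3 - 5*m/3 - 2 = (m/3 + 1/3)*(m - 2)*(m + 3)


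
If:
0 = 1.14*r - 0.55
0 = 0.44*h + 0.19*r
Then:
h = -0.21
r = 0.48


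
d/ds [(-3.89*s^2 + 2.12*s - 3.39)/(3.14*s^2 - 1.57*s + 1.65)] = (-0.549500000000002*s^2 + 8.4522*s - 1.8243)/(9.8596*s^4 - 9.8596*s^3 + 12.8269*s^2 - 5.181*s + 2.7225)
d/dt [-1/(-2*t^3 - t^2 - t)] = (-6*t^2 - 2*t - 1)/(t^2*(2*t^2 + t + 1)^2)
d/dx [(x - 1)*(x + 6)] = 2*x + 5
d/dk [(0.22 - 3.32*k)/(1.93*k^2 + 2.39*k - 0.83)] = (6.4076*k^2 - 0.8492*k + 2.2298)/(3.7249*k^4 + 9.2254*k^3 + 2.5083*k^2 - 3.9674*k + 0.6889)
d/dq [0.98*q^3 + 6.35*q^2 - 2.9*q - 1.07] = 2.94*q^2 + 12.7*q - 2.9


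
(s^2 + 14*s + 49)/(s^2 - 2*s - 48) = (s^2 + 14*s + 49)/(s^2 - 2*s - 48)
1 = 1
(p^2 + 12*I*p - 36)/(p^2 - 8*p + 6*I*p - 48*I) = (p + 6*I)/(p - 8)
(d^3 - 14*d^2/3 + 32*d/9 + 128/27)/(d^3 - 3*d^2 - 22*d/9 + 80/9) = (9*d^2 - 18*d - 16)/(3*(3*d^2 - d - 10))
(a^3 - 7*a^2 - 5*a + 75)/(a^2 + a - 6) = (a^2 - 10*a + 25)/(a - 2)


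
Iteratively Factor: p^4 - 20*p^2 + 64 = (p - 2)*(p^3 + 2*p^2 - 16*p - 32) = (p - 2)*(p + 2)*(p^2 - 16) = (p - 4)*(p - 2)*(p + 2)*(p + 4)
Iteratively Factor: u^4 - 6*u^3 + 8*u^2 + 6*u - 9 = (u - 3)*(u^3 - 3*u^2 - u + 3) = (u - 3)*(u - 1)*(u^2 - 2*u - 3) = (u - 3)^2*(u - 1)*(u + 1)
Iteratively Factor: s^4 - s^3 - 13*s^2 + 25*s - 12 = (s - 3)*(s^3 + 2*s^2 - 7*s + 4) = (s - 3)*(s + 4)*(s^2 - 2*s + 1) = (s - 3)*(s - 1)*(s + 4)*(s - 1)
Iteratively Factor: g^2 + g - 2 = (g + 2)*(g - 1)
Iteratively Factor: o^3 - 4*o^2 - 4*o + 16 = (o + 2)*(o^2 - 6*o + 8) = (o - 2)*(o + 2)*(o - 4)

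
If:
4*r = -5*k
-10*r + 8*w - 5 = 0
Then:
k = 2/5 - 16*w/25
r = 4*w/5 - 1/2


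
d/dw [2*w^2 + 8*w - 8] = 4*w + 8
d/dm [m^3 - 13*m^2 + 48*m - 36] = 3*m^2 - 26*m + 48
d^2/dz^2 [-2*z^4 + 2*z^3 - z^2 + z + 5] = -24*z^2 + 12*z - 2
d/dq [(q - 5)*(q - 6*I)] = 2*q - 5 - 6*I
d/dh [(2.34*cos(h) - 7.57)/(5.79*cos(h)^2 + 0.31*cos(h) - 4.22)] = (13.5486*cos(h)^2 - 87.6606*cos(h) + 7.5281)*sin(h)/(33.5241*cos(h)^4 + 3.5898*cos(h)^3 - 48.7715*cos(h)^2 - 2.6164*cos(h) + 17.8084)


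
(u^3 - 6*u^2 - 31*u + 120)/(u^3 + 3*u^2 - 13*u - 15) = (u - 8)/(u + 1)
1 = 1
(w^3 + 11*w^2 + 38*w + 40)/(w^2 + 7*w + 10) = w + 4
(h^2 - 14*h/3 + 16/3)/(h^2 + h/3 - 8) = (h - 2)/(h + 3)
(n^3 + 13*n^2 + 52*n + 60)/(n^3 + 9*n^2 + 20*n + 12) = (n + 5)/(n + 1)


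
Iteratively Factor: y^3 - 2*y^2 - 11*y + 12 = (y - 4)*(y^2 + 2*y - 3) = (y - 4)*(y + 3)*(y - 1)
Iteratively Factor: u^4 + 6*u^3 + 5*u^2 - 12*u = (u)*(u^3 + 6*u^2 + 5*u - 12) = u*(u - 1)*(u^2 + 7*u + 12) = u*(u - 1)*(u + 3)*(u + 4)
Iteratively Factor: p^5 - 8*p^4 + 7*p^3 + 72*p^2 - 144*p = (p)*(p^4 - 8*p^3 + 7*p^2 + 72*p - 144) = p*(p - 4)*(p^3 - 4*p^2 - 9*p + 36) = p*(p - 4)*(p + 3)*(p^2 - 7*p + 12) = p*(p - 4)^2*(p + 3)*(p - 3)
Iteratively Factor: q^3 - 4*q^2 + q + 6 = (q - 3)*(q^2 - q - 2) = (q - 3)*(q + 1)*(q - 2)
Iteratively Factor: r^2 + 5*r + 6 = (r + 2)*(r + 3)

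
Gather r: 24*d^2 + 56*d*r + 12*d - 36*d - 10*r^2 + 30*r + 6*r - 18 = 24*d^2 - 24*d - 10*r^2 + r*(56*d + 36) - 18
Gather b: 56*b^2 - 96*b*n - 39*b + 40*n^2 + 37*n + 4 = 56*b^2 + b*(-96*n - 39) + 40*n^2 + 37*n + 4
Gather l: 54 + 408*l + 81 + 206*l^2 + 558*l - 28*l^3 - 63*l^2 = -28*l^3 + 143*l^2 + 966*l + 135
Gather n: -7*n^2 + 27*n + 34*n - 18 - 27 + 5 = -7*n^2 + 61*n - 40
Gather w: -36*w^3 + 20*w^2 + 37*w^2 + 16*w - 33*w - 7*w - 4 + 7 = -36*w^3 + 57*w^2 - 24*w + 3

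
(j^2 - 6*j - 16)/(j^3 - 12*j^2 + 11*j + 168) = (j + 2)/(j^2 - 4*j - 21)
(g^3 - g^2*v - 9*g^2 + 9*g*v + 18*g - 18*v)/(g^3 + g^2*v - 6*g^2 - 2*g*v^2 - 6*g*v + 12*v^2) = (g - 3)/(g + 2*v)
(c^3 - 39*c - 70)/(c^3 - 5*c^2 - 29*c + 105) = (c + 2)/(c - 3)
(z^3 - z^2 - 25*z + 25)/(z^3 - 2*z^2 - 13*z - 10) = (z^2 + 4*z - 5)/(z^2 + 3*z + 2)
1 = 1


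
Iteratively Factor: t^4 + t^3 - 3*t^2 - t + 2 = (t - 1)*(t^3 + 2*t^2 - t - 2) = (t - 1)*(t + 1)*(t^2 + t - 2) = (t - 1)*(t + 1)*(t + 2)*(t - 1)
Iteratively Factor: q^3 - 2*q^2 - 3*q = (q + 1)*(q^2 - 3*q) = q*(q + 1)*(q - 3)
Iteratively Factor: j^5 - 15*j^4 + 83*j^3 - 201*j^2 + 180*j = (j - 5)*(j^4 - 10*j^3 + 33*j^2 - 36*j) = j*(j - 5)*(j^3 - 10*j^2 + 33*j - 36) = j*(j - 5)*(j - 4)*(j^2 - 6*j + 9) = j*(j - 5)*(j - 4)*(j - 3)*(j - 3)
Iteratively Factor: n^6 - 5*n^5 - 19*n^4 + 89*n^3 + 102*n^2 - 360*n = (n)*(n^5 - 5*n^4 - 19*n^3 + 89*n^2 + 102*n - 360) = n*(n - 4)*(n^4 - n^3 - 23*n^2 - 3*n + 90) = n*(n - 4)*(n + 3)*(n^3 - 4*n^2 - 11*n + 30) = n*(n - 4)*(n - 2)*(n + 3)*(n^2 - 2*n - 15) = n*(n - 4)*(n - 2)*(n + 3)^2*(n - 5)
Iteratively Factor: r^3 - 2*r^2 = (r - 2)*(r^2) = r*(r - 2)*(r)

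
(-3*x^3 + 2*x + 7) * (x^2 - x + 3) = -3*x^5 + 3*x^4 - 7*x^3 + 5*x^2 - x + 21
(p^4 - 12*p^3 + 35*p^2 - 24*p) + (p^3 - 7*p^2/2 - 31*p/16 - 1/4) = p^4 - 11*p^3 + 63*p^2/2 - 415*p/16 - 1/4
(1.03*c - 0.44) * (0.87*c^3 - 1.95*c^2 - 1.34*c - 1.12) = 0.8961*c^4 - 2.3913*c^3 - 0.5222*c^2 - 0.564*c + 0.4928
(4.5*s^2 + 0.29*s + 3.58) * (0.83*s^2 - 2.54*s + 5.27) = 3.735*s^4 - 11.1893*s^3 + 25.9498*s^2 - 7.5649*s + 18.8666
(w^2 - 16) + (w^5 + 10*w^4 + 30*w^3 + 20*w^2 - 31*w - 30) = w^5 + 10*w^4 + 30*w^3 + 21*w^2 - 31*w - 46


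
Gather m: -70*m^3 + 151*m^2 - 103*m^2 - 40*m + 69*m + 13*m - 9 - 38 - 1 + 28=-70*m^3 + 48*m^2 + 42*m - 20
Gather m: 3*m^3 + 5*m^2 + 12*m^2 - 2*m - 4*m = 3*m^3 + 17*m^2 - 6*m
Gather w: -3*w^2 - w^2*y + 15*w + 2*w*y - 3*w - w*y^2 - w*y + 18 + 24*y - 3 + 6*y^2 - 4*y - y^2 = w^2*(-y - 3) + w*(-y^2 + y + 12) + 5*y^2 + 20*y + 15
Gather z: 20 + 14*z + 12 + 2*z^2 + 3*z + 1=2*z^2 + 17*z + 33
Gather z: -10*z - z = -11*z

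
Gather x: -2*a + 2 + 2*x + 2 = -2*a + 2*x + 4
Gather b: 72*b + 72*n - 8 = 72*b + 72*n - 8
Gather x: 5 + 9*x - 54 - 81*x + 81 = 32 - 72*x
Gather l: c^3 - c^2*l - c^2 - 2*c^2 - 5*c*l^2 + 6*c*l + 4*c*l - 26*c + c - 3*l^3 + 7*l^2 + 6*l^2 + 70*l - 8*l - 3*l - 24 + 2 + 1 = c^3 - 3*c^2 - 25*c - 3*l^3 + l^2*(13 - 5*c) + l*(-c^2 + 10*c + 59) - 21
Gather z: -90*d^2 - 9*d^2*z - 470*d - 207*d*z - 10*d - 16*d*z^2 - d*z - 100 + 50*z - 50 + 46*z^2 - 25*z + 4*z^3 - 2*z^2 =-90*d^2 - 480*d + 4*z^3 + z^2*(44 - 16*d) + z*(-9*d^2 - 208*d + 25) - 150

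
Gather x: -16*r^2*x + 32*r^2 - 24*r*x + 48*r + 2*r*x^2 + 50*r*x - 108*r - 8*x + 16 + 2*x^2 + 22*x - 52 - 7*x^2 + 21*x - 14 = 32*r^2 - 60*r + x^2*(2*r - 5) + x*(-16*r^2 + 26*r + 35) - 50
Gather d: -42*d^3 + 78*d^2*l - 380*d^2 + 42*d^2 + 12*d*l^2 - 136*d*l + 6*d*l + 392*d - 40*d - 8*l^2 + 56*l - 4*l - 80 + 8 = -42*d^3 + d^2*(78*l - 338) + d*(12*l^2 - 130*l + 352) - 8*l^2 + 52*l - 72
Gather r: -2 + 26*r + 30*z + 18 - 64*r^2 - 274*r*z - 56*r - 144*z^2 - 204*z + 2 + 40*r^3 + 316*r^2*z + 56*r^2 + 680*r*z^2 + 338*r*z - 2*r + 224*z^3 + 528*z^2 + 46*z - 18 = 40*r^3 + r^2*(316*z - 8) + r*(680*z^2 + 64*z - 32) + 224*z^3 + 384*z^2 - 128*z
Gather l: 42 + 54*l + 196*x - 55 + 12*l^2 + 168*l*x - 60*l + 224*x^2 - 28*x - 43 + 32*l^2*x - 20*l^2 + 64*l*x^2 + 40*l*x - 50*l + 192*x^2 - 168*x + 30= l^2*(32*x - 8) + l*(64*x^2 + 208*x - 56) + 416*x^2 - 26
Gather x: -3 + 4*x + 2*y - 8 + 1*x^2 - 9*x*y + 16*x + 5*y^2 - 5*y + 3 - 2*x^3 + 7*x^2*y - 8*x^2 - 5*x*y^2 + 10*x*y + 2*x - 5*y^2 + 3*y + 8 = -2*x^3 + x^2*(7*y - 7) + x*(-5*y^2 + y + 22)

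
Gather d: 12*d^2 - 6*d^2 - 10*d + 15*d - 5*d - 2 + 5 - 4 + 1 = 6*d^2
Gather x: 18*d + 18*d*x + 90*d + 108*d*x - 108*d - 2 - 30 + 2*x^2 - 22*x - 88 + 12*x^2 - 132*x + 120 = 14*x^2 + x*(126*d - 154)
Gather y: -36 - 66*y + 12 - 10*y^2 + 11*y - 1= -10*y^2 - 55*y - 25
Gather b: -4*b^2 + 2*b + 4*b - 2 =-4*b^2 + 6*b - 2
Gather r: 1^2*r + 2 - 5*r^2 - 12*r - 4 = -5*r^2 - 11*r - 2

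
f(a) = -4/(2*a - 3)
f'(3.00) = 0.89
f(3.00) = -1.33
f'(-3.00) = 0.10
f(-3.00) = 0.44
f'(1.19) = 20.81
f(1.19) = 6.45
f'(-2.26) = 0.14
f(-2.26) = 0.53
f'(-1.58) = 0.21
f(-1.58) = 0.65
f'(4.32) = 0.25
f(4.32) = -0.71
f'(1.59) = 246.91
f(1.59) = -22.22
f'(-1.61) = 0.21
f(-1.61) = 0.64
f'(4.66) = 0.20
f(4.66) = -0.63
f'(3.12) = 0.76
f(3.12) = -1.23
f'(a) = 8/(2*a - 3)^2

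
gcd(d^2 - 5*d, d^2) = d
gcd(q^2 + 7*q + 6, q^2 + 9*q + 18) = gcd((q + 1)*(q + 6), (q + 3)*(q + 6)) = q + 6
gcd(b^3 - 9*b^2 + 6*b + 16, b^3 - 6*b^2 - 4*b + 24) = b - 2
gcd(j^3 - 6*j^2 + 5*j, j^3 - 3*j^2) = j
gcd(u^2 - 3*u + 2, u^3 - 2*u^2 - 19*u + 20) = u - 1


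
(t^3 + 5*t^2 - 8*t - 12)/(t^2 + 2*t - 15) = (t^3 + 5*t^2 - 8*t - 12)/(t^2 + 2*t - 15)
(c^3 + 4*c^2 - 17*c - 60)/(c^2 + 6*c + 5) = (c^2 - c - 12)/(c + 1)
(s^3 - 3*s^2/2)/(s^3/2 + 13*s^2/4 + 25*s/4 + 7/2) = s^2*(4*s - 6)/(2*s^3 + 13*s^2 + 25*s + 14)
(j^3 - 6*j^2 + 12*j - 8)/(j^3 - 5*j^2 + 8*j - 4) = (j - 2)/(j - 1)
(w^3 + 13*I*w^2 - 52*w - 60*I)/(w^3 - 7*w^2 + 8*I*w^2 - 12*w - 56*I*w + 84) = (w + 5*I)/(w - 7)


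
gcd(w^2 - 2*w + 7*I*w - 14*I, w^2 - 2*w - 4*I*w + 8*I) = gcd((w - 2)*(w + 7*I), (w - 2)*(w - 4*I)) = w - 2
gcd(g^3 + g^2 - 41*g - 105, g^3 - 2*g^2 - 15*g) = g + 3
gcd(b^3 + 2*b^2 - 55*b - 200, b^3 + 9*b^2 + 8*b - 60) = b + 5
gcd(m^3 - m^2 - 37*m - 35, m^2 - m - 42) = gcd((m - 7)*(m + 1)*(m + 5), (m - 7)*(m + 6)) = m - 7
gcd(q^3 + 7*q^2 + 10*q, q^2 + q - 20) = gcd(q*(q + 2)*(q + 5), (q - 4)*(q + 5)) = q + 5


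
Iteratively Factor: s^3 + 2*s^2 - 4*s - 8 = (s + 2)*(s^2 - 4) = (s - 2)*(s + 2)*(s + 2)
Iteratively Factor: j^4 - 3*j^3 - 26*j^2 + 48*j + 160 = (j - 5)*(j^3 + 2*j^2 - 16*j - 32) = (j - 5)*(j + 2)*(j^2 - 16) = (j - 5)*(j + 2)*(j + 4)*(j - 4)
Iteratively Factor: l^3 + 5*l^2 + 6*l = (l)*(l^2 + 5*l + 6) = l*(l + 3)*(l + 2)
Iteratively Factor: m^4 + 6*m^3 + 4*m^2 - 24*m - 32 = (m + 2)*(m^3 + 4*m^2 - 4*m - 16) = (m + 2)^2*(m^2 + 2*m - 8) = (m - 2)*(m + 2)^2*(m + 4)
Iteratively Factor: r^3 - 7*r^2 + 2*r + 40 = (r + 2)*(r^2 - 9*r + 20) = (r - 4)*(r + 2)*(r - 5)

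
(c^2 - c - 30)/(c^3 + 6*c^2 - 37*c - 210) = 1/(c + 7)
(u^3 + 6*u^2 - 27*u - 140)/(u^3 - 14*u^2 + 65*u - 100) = (u^2 + 11*u + 28)/(u^2 - 9*u + 20)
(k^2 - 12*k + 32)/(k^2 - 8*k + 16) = (k - 8)/(k - 4)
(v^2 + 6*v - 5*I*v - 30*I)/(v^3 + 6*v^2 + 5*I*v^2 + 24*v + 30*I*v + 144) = (v - 5*I)/(v^2 + 5*I*v + 24)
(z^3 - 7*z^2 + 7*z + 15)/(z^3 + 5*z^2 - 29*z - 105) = (z^2 - 2*z - 3)/(z^2 + 10*z + 21)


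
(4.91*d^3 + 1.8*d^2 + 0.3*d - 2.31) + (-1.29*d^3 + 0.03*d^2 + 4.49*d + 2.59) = 3.62*d^3 + 1.83*d^2 + 4.79*d + 0.28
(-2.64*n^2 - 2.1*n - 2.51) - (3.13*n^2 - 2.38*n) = -5.77*n^2 + 0.28*n - 2.51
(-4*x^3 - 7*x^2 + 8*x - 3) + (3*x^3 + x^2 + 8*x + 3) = -x^3 - 6*x^2 + 16*x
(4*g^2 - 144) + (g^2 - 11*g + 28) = 5*g^2 - 11*g - 116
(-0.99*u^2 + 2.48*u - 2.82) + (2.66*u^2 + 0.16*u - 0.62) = 1.67*u^2 + 2.64*u - 3.44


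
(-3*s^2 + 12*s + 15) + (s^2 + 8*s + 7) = -2*s^2 + 20*s + 22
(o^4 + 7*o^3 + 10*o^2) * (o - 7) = o^5 - 39*o^3 - 70*o^2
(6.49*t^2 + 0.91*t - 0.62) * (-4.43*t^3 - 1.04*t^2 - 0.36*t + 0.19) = -28.7507*t^5 - 10.7809*t^4 - 0.5362*t^3 + 1.5503*t^2 + 0.3961*t - 0.1178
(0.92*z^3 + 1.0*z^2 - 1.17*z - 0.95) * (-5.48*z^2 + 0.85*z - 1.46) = -5.0416*z^5 - 4.698*z^4 + 5.9184*z^3 + 2.7515*z^2 + 0.9007*z + 1.387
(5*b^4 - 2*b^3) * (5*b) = 25*b^5 - 10*b^4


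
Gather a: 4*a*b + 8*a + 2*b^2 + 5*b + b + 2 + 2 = a*(4*b + 8) + 2*b^2 + 6*b + 4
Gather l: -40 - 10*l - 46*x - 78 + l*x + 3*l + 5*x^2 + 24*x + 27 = l*(x - 7) + 5*x^2 - 22*x - 91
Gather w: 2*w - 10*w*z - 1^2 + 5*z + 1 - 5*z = w*(2 - 10*z)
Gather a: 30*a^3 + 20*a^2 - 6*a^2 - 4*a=30*a^3 + 14*a^2 - 4*a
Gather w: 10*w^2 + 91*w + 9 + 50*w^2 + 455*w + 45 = 60*w^2 + 546*w + 54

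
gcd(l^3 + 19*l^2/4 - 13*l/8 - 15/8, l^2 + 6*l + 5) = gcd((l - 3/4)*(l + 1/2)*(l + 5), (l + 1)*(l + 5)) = l + 5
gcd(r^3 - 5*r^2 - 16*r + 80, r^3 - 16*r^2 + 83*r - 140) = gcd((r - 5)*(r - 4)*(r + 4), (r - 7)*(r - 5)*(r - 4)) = r^2 - 9*r + 20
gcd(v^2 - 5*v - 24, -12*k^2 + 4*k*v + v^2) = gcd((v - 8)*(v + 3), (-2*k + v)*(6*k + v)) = 1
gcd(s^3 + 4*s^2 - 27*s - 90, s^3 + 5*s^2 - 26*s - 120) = s^2 + s - 30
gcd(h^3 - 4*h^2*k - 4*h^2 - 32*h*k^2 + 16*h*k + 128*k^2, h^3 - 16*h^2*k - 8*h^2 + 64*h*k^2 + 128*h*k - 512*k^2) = h - 8*k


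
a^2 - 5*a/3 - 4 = (a - 3)*(a + 4/3)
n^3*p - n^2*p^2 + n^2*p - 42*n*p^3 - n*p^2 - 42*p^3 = (n - 7*p)*(n + 6*p)*(n*p + p)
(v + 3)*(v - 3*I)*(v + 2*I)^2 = v^4 + 3*v^3 + I*v^3 + 8*v^2 + 3*I*v^2 + 24*v + 12*I*v + 36*I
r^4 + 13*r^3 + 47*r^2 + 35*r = r*(r + 1)*(r + 5)*(r + 7)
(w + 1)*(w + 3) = w^2 + 4*w + 3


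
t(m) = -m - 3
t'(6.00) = -1.00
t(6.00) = -9.00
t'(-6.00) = -1.00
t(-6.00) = 3.00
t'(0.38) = -1.00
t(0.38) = -3.38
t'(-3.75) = -1.00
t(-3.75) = 0.75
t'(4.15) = -1.00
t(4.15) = -7.15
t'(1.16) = -1.00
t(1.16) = -4.16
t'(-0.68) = -1.00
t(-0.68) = -2.32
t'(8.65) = -1.00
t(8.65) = -11.65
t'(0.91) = -1.00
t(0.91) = -3.91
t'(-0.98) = -1.00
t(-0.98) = -2.02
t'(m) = -1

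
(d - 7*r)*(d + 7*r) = d^2 - 49*r^2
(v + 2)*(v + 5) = v^2 + 7*v + 10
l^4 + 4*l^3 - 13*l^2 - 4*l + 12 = (l - 2)*(l - 1)*(l + 1)*(l + 6)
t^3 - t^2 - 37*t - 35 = (t - 7)*(t + 1)*(t + 5)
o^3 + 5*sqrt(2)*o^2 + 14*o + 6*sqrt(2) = (o + sqrt(2))^2*(o + 3*sqrt(2))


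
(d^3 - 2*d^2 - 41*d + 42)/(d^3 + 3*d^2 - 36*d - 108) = (d^2 - 8*d + 7)/(d^2 - 3*d - 18)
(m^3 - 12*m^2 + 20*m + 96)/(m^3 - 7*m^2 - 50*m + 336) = (m + 2)/(m + 7)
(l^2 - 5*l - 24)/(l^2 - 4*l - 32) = (l + 3)/(l + 4)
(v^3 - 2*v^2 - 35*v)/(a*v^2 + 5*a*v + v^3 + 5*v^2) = (v - 7)/(a + v)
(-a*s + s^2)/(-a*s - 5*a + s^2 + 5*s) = s/(s + 5)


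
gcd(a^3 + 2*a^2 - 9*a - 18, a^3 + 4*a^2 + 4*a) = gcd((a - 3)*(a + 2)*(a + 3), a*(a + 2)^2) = a + 2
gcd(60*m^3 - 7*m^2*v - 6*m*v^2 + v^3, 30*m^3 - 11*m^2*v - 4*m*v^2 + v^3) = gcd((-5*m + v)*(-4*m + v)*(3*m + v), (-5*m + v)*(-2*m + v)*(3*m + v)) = -15*m^2 - 2*m*v + v^2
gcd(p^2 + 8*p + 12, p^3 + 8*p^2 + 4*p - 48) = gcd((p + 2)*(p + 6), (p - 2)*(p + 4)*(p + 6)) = p + 6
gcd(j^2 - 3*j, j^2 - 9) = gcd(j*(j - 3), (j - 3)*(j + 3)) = j - 3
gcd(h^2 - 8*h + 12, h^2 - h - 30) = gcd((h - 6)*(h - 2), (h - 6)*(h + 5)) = h - 6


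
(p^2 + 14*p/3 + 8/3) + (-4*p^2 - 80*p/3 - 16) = -3*p^2 - 22*p - 40/3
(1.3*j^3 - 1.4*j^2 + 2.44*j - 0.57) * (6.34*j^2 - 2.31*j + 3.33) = 8.242*j^5 - 11.879*j^4 + 23.0326*j^3 - 13.9122*j^2 + 9.4419*j - 1.8981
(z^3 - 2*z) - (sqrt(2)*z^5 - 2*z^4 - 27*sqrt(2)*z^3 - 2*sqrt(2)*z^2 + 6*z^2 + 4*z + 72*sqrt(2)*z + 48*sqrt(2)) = -sqrt(2)*z^5 + 2*z^4 + z^3 + 27*sqrt(2)*z^3 - 6*z^2 + 2*sqrt(2)*z^2 - 72*sqrt(2)*z - 6*z - 48*sqrt(2)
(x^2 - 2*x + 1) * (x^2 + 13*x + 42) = x^4 + 11*x^3 + 17*x^2 - 71*x + 42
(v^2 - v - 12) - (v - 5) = v^2 - 2*v - 7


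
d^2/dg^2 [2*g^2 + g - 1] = 4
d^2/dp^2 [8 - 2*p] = 0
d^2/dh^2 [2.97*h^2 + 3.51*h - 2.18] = 5.94000000000000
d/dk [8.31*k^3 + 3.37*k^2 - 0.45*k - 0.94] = 24.93*k^2 + 6.74*k - 0.45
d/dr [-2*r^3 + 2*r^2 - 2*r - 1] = -6*r^2 + 4*r - 2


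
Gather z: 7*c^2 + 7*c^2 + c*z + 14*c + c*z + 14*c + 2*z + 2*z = 14*c^2 + 28*c + z*(2*c + 4)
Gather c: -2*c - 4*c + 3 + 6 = 9 - 6*c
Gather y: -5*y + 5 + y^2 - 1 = y^2 - 5*y + 4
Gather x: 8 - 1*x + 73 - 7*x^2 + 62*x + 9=-7*x^2 + 61*x + 90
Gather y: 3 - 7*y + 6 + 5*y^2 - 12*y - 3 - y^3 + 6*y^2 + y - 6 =-y^3 + 11*y^2 - 18*y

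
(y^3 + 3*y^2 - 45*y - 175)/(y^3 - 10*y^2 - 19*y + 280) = (y + 5)/(y - 8)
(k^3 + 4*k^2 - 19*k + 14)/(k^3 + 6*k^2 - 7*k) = (k - 2)/k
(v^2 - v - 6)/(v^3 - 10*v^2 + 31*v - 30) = (v + 2)/(v^2 - 7*v + 10)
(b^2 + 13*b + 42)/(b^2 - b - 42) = (b + 7)/(b - 7)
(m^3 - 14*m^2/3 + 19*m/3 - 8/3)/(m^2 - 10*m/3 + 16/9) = 3*(m^2 - 2*m + 1)/(3*m - 2)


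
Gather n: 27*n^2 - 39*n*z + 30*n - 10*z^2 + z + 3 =27*n^2 + n*(30 - 39*z) - 10*z^2 + z + 3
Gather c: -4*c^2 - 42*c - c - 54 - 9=-4*c^2 - 43*c - 63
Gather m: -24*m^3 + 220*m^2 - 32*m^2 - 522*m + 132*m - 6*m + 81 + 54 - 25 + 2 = -24*m^3 + 188*m^2 - 396*m + 112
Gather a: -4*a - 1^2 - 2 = -4*a - 3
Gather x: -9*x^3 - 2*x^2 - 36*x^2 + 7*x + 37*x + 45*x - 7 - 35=-9*x^3 - 38*x^2 + 89*x - 42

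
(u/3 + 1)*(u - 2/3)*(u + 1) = u^3/3 + 10*u^2/9 + u/9 - 2/3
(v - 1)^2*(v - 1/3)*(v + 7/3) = v^4 - 34*v^2/9 + 32*v/9 - 7/9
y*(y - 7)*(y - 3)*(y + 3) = y^4 - 7*y^3 - 9*y^2 + 63*y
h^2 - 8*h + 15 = (h - 5)*(h - 3)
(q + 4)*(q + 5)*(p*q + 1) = p*q^3 + 9*p*q^2 + 20*p*q + q^2 + 9*q + 20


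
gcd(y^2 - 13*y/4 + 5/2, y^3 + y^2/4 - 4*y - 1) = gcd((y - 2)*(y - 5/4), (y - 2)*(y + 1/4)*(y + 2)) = y - 2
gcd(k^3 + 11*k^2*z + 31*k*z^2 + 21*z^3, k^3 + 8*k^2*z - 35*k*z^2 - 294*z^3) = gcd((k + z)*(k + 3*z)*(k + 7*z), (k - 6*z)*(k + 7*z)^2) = k + 7*z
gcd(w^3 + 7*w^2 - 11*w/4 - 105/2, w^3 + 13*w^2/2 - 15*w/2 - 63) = w^2 + 19*w/2 + 21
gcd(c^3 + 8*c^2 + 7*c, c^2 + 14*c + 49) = c + 7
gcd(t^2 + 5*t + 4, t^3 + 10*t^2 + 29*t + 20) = t^2 + 5*t + 4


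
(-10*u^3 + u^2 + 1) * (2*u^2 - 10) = -20*u^5 + 2*u^4 + 100*u^3 - 8*u^2 - 10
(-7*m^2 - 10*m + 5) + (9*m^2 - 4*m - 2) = 2*m^2 - 14*m + 3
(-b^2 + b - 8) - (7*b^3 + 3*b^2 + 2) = -7*b^3 - 4*b^2 + b - 10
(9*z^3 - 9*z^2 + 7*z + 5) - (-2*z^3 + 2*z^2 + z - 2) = 11*z^3 - 11*z^2 + 6*z + 7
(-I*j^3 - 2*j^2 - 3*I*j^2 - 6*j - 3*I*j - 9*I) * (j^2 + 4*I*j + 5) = -I*j^5 + 2*j^4 - 3*I*j^4 + 6*j^3 - 16*I*j^3 + 2*j^2 - 48*I*j^2 + 6*j - 15*I*j - 45*I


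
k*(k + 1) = k^2 + k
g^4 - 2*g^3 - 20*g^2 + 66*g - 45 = (g - 3)^2*(g - 1)*(g + 5)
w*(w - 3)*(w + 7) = w^3 + 4*w^2 - 21*w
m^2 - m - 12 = (m - 4)*(m + 3)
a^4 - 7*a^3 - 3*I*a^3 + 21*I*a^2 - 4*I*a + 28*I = (a - 7)*(a - 2*I)^2*(a + I)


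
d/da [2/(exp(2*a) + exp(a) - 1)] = (-4*exp(a) - 2)*exp(a)/(exp(2*a) + exp(a) - 1)^2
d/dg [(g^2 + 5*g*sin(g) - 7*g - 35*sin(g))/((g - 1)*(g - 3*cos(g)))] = (-3*g^3*sin(g) + 5*g^3*cos(g) + 19*g^2*sin(g) - 43*g^2*cos(g) - 9*g^2 + 49*g*sin(g) + 41*g*cos(g) + 120*g - 35*sin(g) - 45*sin(2*g) - 21*cos(g) - 105)/((g - 1)^2*(g - 3*cos(g))^2)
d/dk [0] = 0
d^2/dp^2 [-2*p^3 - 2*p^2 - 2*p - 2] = -12*p - 4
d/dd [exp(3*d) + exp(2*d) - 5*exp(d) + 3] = (3*exp(2*d) + 2*exp(d) - 5)*exp(d)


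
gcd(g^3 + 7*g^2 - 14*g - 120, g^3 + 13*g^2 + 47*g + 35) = g + 5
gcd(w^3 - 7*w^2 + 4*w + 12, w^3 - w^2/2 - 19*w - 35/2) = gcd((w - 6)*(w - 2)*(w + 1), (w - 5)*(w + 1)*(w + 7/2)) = w + 1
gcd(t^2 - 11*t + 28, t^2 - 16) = t - 4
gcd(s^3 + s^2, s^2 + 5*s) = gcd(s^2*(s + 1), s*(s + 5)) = s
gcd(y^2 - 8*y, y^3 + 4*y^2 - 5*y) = y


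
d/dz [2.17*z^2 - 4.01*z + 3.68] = 4.34*z - 4.01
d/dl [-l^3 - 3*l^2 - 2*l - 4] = -3*l^2 - 6*l - 2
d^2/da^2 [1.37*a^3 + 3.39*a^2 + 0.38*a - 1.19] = 8.22*a + 6.78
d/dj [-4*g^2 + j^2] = 2*j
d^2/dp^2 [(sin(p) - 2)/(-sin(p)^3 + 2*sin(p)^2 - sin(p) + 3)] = (4*sin(p)^7 - 24*sin(p)^6 + 38*sin(p)^5 + 41*sin(p)^4 - 148*sin(p)^3 + 73*sin(p)^2 + 51*sin(p) - 26)/(sin(p)^3 - 2*sin(p)^2 + sin(p) - 3)^3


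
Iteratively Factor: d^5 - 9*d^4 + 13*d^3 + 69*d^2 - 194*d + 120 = (d - 1)*(d^4 - 8*d^3 + 5*d^2 + 74*d - 120) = (d - 5)*(d - 1)*(d^3 - 3*d^2 - 10*d + 24) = (d - 5)*(d - 4)*(d - 1)*(d^2 + d - 6) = (d - 5)*(d - 4)*(d - 2)*(d - 1)*(d + 3)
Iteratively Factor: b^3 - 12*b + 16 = (b - 2)*(b^2 + 2*b - 8) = (b - 2)*(b + 4)*(b - 2)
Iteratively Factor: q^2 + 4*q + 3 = (q + 3)*(q + 1)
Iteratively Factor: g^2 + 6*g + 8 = (g + 2)*(g + 4)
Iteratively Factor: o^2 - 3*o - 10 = (o + 2)*(o - 5)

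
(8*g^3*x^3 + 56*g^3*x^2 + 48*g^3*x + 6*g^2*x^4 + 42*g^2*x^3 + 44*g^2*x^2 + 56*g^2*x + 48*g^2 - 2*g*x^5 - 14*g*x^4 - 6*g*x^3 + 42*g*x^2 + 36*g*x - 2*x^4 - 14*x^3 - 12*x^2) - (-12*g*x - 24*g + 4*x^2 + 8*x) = 8*g^3*x^3 + 56*g^3*x^2 + 48*g^3*x + 6*g^2*x^4 + 42*g^2*x^3 + 44*g^2*x^2 + 56*g^2*x + 48*g^2 - 2*g*x^5 - 14*g*x^4 - 6*g*x^3 + 42*g*x^2 + 48*g*x + 24*g - 2*x^4 - 14*x^3 - 16*x^2 - 8*x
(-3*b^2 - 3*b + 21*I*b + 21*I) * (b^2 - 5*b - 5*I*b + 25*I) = -3*b^4 + 12*b^3 + 36*I*b^3 + 120*b^2 - 144*I*b^2 - 420*b - 180*I*b - 525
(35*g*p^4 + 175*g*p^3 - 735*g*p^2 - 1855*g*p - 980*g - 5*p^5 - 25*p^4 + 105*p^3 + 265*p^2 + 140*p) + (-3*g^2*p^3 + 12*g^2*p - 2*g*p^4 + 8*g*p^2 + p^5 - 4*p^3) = -3*g^2*p^3 + 12*g^2*p + 33*g*p^4 + 175*g*p^3 - 727*g*p^2 - 1855*g*p - 980*g - 4*p^5 - 25*p^4 + 101*p^3 + 265*p^2 + 140*p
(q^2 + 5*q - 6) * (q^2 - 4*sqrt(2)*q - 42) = q^4 - 4*sqrt(2)*q^3 + 5*q^3 - 48*q^2 - 20*sqrt(2)*q^2 - 210*q + 24*sqrt(2)*q + 252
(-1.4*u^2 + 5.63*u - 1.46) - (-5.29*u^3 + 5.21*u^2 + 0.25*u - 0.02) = 5.29*u^3 - 6.61*u^2 + 5.38*u - 1.44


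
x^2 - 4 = (x - 2)*(x + 2)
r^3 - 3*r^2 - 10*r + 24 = (r - 4)*(r - 2)*(r + 3)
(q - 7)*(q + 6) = q^2 - q - 42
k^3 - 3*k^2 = k^2*(k - 3)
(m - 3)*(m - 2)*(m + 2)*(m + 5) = m^4 + 2*m^3 - 19*m^2 - 8*m + 60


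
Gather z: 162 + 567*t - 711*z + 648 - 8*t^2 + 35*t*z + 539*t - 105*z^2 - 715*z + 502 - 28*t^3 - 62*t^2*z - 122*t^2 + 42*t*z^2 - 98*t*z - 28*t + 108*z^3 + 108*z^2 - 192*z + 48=-28*t^3 - 130*t^2 + 1078*t + 108*z^3 + z^2*(42*t + 3) + z*(-62*t^2 - 63*t - 1618) + 1360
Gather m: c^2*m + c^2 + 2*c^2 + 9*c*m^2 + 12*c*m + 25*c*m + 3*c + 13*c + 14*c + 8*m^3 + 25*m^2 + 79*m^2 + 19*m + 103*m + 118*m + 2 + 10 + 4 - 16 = 3*c^2 + 30*c + 8*m^3 + m^2*(9*c + 104) + m*(c^2 + 37*c + 240)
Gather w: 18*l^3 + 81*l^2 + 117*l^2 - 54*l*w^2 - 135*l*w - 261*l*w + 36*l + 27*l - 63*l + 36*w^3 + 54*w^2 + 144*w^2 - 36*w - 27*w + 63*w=18*l^3 + 198*l^2 - 396*l*w + 36*w^3 + w^2*(198 - 54*l)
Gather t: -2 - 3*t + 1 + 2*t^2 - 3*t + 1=2*t^2 - 6*t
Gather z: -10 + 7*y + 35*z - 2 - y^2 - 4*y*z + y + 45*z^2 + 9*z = -y^2 + 8*y + 45*z^2 + z*(44 - 4*y) - 12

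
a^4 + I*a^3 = a^3*(a + I)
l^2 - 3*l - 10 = (l - 5)*(l + 2)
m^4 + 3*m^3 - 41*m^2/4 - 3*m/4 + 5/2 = (m - 2)*(m - 1/2)*(m + 1/2)*(m + 5)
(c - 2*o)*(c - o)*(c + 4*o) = c^3 + c^2*o - 10*c*o^2 + 8*o^3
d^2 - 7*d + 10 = (d - 5)*(d - 2)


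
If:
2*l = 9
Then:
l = 9/2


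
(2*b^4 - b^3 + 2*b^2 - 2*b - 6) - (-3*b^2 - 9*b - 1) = 2*b^4 - b^3 + 5*b^2 + 7*b - 5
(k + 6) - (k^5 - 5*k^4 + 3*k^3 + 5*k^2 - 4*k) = -k^5 + 5*k^4 - 3*k^3 - 5*k^2 + 5*k + 6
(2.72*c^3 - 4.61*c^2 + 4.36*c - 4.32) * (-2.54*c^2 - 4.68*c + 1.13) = -6.9088*c^5 - 1.0202*c^4 + 13.574*c^3 - 14.6413*c^2 + 25.1444*c - 4.8816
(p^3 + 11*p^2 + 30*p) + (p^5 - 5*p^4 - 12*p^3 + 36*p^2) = p^5 - 5*p^4 - 11*p^3 + 47*p^2 + 30*p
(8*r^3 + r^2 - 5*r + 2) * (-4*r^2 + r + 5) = -32*r^5 + 4*r^4 + 61*r^3 - 8*r^2 - 23*r + 10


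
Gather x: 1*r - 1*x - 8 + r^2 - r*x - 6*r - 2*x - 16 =r^2 - 5*r + x*(-r - 3) - 24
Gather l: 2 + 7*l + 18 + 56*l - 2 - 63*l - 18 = 0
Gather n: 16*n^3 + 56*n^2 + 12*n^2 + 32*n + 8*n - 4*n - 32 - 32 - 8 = 16*n^3 + 68*n^2 + 36*n - 72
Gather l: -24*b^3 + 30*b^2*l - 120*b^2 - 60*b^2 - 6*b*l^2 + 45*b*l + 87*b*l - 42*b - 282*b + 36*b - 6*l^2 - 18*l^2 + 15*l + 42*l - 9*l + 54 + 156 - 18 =-24*b^3 - 180*b^2 - 288*b + l^2*(-6*b - 24) + l*(30*b^2 + 132*b + 48) + 192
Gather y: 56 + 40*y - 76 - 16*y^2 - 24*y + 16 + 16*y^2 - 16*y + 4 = 0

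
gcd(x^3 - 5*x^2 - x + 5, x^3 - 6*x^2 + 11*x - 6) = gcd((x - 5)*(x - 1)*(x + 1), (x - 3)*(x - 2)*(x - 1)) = x - 1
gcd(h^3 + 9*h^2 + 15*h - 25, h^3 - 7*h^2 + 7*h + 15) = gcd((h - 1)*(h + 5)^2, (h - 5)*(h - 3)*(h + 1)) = 1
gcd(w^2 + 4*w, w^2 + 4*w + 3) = 1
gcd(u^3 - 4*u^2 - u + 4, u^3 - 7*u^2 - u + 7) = u^2 - 1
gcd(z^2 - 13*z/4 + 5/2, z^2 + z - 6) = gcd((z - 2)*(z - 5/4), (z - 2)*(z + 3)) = z - 2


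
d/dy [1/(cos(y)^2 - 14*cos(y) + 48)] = 2*(cos(y) - 7)*sin(y)/(cos(y)^2 - 14*cos(y) + 48)^2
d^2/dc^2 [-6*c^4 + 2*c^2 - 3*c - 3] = 4 - 72*c^2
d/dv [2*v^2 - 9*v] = 4*v - 9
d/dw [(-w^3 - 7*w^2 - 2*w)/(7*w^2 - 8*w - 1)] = (-7*w^4 + 16*w^3 + 73*w^2 + 14*w + 2)/(49*w^4 - 112*w^3 + 50*w^2 + 16*w + 1)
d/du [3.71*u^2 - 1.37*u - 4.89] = 7.42*u - 1.37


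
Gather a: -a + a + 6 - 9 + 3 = 0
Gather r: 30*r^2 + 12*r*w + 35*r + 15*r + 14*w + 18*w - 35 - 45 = 30*r^2 + r*(12*w + 50) + 32*w - 80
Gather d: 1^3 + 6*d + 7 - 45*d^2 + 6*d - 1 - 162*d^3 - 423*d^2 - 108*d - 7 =-162*d^3 - 468*d^2 - 96*d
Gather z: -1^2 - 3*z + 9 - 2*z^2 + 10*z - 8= -2*z^2 + 7*z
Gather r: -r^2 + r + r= -r^2 + 2*r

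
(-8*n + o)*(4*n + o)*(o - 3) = -32*n^2*o + 96*n^2 - 4*n*o^2 + 12*n*o + o^3 - 3*o^2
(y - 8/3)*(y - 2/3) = y^2 - 10*y/3 + 16/9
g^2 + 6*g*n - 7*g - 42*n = (g - 7)*(g + 6*n)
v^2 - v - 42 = (v - 7)*(v + 6)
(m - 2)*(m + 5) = m^2 + 3*m - 10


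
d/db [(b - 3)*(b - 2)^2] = (b - 2)*(3*b - 8)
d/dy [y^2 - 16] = 2*y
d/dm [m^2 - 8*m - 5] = 2*m - 8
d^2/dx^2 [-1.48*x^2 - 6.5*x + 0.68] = -2.96000000000000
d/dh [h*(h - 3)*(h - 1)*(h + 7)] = 4*h^3 + 9*h^2 - 50*h + 21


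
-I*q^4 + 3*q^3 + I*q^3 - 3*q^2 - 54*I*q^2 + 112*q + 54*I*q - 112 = (q - 7*I)*(q + 2*I)*(q + 8*I)*(-I*q + I)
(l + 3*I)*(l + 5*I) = l^2 + 8*I*l - 15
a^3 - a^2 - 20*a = a*(a - 5)*(a + 4)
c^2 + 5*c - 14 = (c - 2)*(c + 7)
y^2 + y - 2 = (y - 1)*(y + 2)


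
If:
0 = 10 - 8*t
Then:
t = 5/4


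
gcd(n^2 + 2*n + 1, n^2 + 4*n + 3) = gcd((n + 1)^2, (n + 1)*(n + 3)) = n + 1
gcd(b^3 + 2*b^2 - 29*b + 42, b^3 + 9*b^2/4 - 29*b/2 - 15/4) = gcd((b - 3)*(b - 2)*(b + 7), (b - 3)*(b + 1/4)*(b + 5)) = b - 3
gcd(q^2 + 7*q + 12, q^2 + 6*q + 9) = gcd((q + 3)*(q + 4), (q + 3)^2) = q + 3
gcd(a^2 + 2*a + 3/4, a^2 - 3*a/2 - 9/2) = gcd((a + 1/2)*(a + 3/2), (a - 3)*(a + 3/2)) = a + 3/2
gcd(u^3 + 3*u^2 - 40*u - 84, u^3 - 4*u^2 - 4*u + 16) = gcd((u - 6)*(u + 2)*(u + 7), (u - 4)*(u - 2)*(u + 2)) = u + 2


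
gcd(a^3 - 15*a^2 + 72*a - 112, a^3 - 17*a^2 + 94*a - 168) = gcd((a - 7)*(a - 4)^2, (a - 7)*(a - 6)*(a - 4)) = a^2 - 11*a + 28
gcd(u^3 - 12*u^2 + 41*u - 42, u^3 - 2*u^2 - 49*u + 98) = u^2 - 9*u + 14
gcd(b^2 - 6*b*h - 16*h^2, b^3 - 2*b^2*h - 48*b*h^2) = b - 8*h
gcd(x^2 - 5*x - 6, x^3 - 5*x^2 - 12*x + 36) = x - 6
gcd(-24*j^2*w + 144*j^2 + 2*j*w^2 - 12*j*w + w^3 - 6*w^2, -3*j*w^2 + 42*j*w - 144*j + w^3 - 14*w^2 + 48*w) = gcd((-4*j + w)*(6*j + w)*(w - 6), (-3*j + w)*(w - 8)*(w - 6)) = w - 6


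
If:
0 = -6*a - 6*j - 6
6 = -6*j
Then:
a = 0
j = -1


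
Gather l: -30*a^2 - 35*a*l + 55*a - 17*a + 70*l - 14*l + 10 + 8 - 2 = -30*a^2 + 38*a + l*(56 - 35*a) + 16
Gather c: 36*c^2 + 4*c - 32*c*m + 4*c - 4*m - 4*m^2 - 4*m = 36*c^2 + c*(8 - 32*m) - 4*m^2 - 8*m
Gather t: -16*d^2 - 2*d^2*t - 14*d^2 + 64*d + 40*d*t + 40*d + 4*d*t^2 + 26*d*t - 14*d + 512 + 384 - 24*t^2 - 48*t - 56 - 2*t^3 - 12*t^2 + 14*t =-30*d^2 + 90*d - 2*t^3 + t^2*(4*d - 36) + t*(-2*d^2 + 66*d - 34) + 840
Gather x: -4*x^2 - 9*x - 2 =-4*x^2 - 9*x - 2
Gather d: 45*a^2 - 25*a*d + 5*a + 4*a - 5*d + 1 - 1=45*a^2 + 9*a + d*(-25*a - 5)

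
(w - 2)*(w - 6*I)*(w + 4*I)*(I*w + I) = I*w^4 + 2*w^3 - I*w^3 - 2*w^2 + 22*I*w^2 - 4*w - 24*I*w - 48*I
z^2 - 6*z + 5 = (z - 5)*(z - 1)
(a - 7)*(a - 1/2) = a^2 - 15*a/2 + 7/2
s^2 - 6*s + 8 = (s - 4)*(s - 2)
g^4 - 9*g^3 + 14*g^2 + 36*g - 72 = (g - 6)*(g - 3)*(g - 2)*(g + 2)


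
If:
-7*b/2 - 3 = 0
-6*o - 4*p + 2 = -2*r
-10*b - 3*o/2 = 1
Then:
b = -6/7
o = 106/21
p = r/2 - 99/14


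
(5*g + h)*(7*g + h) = 35*g^2 + 12*g*h + h^2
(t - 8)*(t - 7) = t^2 - 15*t + 56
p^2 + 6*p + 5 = (p + 1)*(p + 5)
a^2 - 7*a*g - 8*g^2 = (a - 8*g)*(a + g)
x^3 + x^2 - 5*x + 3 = (x - 1)^2*(x + 3)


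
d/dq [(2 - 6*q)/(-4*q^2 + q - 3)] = 8*(-3*q^2 + 2*q + 2)/(16*q^4 - 8*q^3 + 25*q^2 - 6*q + 9)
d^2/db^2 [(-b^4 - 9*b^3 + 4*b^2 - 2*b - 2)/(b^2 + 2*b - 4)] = 2*(-b^6 - 6*b^5 - 18*b^3 + 162*b^2 - 468*b + 32)/(b^6 + 6*b^5 - 40*b^3 + 96*b - 64)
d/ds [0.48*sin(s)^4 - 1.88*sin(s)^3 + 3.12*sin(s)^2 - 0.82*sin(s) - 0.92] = (1.92*sin(s)^3 - 5.64*sin(s)^2 + 6.24*sin(s) - 0.82)*cos(s)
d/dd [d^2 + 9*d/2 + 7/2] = 2*d + 9/2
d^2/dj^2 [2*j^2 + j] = 4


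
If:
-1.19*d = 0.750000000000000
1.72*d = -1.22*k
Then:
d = -0.63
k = 0.89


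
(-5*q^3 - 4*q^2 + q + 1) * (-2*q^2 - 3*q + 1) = 10*q^5 + 23*q^4 + 5*q^3 - 9*q^2 - 2*q + 1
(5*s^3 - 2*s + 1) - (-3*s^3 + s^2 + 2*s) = 8*s^3 - s^2 - 4*s + 1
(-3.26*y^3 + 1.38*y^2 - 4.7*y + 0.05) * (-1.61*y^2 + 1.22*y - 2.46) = 5.2486*y^5 - 6.199*y^4 + 17.2702*y^3 - 9.2093*y^2 + 11.623*y - 0.123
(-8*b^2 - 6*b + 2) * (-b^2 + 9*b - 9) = 8*b^4 - 66*b^3 + 16*b^2 + 72*b - 18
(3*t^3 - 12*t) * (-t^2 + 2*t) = -3*t^5 + 6*t^4 + 12*t^3 - 24*t^2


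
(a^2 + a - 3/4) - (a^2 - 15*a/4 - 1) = 19*a/4 + 1/4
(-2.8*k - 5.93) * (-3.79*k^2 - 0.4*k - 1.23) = 10.612*k^3 + 23.5947*k^2 + 5.816*k + 7.2939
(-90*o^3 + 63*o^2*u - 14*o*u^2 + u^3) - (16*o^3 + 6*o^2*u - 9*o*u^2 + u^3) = -106*o^3 + 57*o^2*u - 5*o*u^2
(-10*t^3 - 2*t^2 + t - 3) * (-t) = 10*t^4 + 2*t^3 - t^2 + 3*t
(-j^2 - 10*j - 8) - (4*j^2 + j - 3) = -5*j^2 - 11*j - 5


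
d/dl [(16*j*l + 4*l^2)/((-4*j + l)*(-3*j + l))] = 4*j*(48*j^2 + 24*j*l - 11*l^2)/(144*j^4 - 168*j^3*l + 73*j^2*l^2 - 14*j*l^3 + l^4)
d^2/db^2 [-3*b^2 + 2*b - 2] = -6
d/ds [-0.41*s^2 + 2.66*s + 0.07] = 2.66 - 0.82*s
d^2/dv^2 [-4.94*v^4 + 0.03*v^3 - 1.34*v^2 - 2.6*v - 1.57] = -59.28*v^2 + 0.18*v - 2.68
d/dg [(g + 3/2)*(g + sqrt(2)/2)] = 2*g + sqrt(2)/2 + 3/2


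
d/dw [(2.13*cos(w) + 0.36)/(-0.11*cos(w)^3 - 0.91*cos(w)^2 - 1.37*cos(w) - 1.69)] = (-0.4686*cos(w)^3 - 2.0571*cos(w)^2 - 0.6552*cos(w) + 3.1065)*sin(w)/(0.0121*cos(w)^6 + 0.2002*cos(w)^5 + 1.1295*cos(w)^4 + 2.8652*cos(w)^3 + 4.9527*cos(w)^2 + 4.6306*cos(w) + 2.8561)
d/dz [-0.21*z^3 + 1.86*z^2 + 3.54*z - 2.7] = -0.63*z^2 + 3.72*z + 3.54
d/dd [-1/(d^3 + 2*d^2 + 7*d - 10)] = (3*d^2 + 4*d + 7)/(d^3 + 2*d^2 + 7*d - 10)^2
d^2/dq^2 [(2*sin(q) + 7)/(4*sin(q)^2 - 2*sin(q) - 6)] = (-8*sin(q)^4 - 108*sin(q)^3 + 94*sin(q)^2 - 95*sin(q) + 86)/(2*(sin(q) + 1)^2*(2*sin(q) - 3)^3)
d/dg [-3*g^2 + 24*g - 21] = 24 - 6*g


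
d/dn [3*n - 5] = 3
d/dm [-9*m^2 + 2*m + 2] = 2 - 18*m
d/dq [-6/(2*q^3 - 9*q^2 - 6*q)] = 36*(q^2 - 3*q - 1)/(q^2*(-2*q^2 + 9*q + 6)^2)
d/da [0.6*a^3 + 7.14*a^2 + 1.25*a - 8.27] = 1.8*a^2 + 14.28*a + 1.25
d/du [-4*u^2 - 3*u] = -8*u - 3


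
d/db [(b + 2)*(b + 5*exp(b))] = b + (b + 2)*(5*exp(b) + 1) + 5*exp(b)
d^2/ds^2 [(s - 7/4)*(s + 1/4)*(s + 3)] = 6*s + 3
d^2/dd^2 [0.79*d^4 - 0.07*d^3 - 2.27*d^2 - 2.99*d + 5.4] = 9.48*d^2 - 0.42*d - 4.54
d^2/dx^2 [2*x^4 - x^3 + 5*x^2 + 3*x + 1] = 24*x^2 - 6*x + 10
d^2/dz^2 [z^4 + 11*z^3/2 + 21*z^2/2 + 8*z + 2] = 12*z^2 + 33*z + 21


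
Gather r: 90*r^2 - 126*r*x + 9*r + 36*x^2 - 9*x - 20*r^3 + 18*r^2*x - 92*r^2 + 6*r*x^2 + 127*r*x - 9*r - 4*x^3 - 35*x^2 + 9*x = -20*r^3 + r^2*(18*x - 2) + r*(6*x^2 + x) - 4*x^3 + x^2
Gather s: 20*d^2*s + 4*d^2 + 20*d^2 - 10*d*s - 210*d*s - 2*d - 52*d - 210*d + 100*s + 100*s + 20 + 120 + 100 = 24*d^2 - 264*d + s*(20*d^2 - 220*d + 200) + 240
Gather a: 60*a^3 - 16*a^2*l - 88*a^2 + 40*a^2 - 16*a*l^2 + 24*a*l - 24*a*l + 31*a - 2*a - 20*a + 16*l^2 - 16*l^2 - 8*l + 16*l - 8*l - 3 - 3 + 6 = 60*a^3 + a^2*(-16*l - 48) + a*(9 - 16*l^2)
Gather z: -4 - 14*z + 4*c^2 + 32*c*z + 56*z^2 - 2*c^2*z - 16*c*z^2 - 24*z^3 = 4*c^2 - 24*z^3 + z^2*(56 - 16*c) + z*(-2*c^2 + 32*c - 14) - 4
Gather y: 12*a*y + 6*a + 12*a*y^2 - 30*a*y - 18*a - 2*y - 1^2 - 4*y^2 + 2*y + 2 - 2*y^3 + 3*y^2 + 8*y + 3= -12*a - 2*y^3 + y^2*(12*a - 1) + y*(8 - 18*a) + 4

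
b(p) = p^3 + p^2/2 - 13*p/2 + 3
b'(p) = 3*p^2 + p - 13/2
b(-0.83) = 8.17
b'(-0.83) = -5.26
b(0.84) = -1.51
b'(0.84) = -3.54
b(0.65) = -0.74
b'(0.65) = -4.58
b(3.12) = 17.96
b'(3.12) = 25.82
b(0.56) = -0.31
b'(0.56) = -5.00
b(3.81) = 40.80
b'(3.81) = 40.86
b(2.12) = 1.00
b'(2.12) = 9.10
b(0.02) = 2.87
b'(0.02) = -6.48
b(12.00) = 1725.00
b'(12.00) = 437.50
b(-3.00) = 0.00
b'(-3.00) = 17.50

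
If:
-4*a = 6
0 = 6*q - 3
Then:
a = -3/2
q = 1/2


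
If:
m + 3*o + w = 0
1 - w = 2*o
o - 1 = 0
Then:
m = -2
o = 1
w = -1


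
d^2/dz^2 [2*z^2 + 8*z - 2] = 4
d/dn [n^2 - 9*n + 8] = 2*n - 9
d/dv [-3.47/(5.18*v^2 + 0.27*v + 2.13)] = (35.9492*v + 0.9369)/(5.18*v^2 + 0.27*v + 2.13)^2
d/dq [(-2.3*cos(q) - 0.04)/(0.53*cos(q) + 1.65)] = 3.7738*sin(q)/(0.53*cos(q) + 1.65)^2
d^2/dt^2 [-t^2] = -2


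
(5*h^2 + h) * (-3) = -15*h^2 - 3*h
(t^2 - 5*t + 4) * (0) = 0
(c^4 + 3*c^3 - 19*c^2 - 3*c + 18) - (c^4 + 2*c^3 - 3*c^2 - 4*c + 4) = c^3 - 16*c^2 + c + 14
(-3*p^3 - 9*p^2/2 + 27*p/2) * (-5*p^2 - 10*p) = 15*p^5 + 105*p^4/2 - 45*p^3/2 - 135*p^2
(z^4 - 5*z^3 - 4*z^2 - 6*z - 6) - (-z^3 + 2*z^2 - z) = z^4 - 4*z^3 - 6*z^2 - 5*z - 6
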